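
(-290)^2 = 84100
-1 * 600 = -600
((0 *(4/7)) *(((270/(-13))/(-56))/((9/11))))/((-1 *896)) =0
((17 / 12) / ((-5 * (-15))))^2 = 289 / 810000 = 0.00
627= 627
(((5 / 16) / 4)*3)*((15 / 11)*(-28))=-1575 / 176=-8.95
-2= -2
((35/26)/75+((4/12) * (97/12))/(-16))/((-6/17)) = 95761/224640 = 0.43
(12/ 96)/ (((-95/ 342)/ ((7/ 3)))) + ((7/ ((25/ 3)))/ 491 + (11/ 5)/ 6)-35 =-35.68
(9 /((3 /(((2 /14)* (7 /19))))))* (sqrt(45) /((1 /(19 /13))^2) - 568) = -1704 /19 + 171* sqrt(5) /169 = -87.42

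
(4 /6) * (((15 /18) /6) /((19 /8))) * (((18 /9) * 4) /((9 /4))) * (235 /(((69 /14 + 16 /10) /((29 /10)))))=30531200 /2109969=14.47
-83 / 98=-0.85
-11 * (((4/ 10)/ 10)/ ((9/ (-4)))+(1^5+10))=-27181/ 225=-120.80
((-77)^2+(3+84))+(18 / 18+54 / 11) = 66241 / 11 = 6021.91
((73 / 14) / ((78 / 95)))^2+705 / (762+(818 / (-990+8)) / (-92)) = 1693449585878065 / 41046367379472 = 41.26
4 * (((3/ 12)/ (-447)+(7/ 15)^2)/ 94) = 29129/ 3151350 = 0.01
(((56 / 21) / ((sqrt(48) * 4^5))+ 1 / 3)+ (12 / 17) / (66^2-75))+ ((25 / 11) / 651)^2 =sqrt(3) / 4608+ 414886816072 / 1243999603539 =0.33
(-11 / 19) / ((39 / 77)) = -847 / 741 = -1.14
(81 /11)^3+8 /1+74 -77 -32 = 495504 /1331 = 372.28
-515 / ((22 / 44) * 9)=-1030 / 9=-114.44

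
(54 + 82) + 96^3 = 884872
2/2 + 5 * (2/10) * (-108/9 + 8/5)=-47/5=-9.40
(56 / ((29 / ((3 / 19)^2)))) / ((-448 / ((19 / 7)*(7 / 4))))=-9 / 17632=-0.00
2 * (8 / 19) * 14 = 224 / 19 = 11.79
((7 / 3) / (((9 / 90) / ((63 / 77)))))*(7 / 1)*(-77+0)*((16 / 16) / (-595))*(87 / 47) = 25578 / 799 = 32.01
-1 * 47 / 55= -0.85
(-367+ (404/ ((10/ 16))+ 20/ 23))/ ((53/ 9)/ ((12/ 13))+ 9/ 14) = 24366636/ 610535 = 39.91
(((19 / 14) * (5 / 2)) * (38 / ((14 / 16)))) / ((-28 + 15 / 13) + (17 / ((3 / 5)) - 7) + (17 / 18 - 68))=-1689480 / 832069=-2.03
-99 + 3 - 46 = -142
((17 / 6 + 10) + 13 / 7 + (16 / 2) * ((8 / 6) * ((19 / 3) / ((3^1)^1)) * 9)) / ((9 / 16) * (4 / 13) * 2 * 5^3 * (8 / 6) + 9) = 2327 / 714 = 3.26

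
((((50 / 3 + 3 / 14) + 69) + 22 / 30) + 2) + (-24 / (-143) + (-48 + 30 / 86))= 17703997 / 430430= 41.13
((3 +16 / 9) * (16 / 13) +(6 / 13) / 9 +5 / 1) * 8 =10232 / 117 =87.45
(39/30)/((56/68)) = 221/140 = 1.58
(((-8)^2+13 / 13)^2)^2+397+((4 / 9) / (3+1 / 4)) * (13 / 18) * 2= 1445932798 / 81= 17851022.20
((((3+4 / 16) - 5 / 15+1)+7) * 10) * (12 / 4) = 327.50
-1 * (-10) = 10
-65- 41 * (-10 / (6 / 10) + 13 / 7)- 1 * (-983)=1525.19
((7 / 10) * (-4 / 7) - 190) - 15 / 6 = -192.90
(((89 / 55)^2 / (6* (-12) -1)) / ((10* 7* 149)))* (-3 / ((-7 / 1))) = -0.00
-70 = -70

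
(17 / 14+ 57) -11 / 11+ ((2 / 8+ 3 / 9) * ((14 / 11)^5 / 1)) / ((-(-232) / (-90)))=3691641099 / 65386706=56.46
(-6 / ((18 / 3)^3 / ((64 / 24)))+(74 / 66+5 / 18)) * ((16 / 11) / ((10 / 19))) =59812 / 16335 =3.66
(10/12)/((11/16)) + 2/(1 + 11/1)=91/66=1.38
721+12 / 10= 3611 / 5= 722.20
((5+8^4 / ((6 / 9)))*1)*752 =4624048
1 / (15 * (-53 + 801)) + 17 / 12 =3974 / 2805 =1.42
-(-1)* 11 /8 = 1.38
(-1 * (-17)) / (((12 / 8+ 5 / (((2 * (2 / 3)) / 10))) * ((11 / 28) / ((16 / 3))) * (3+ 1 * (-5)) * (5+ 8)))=-3808 / 16731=-0.23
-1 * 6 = -6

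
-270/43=-6.28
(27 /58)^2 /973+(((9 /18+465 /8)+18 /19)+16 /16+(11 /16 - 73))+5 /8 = -2764956643 /248761072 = -11.11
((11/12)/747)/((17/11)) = 121/152388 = 0.00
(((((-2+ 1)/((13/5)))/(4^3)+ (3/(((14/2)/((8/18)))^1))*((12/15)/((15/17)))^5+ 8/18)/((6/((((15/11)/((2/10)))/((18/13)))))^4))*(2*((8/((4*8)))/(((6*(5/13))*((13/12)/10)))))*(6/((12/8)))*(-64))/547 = -50568395120366513/214508082171952800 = -0.24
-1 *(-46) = 46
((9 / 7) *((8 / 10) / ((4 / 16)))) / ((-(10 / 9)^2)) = -2916 / 875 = -3.33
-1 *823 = -823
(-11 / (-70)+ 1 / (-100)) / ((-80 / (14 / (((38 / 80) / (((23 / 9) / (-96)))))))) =2369 / 1641600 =0.00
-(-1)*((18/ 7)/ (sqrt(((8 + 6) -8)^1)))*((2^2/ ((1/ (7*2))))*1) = 24*sqrt(6) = 58.79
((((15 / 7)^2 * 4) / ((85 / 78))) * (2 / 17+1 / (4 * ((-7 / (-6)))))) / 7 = 554580 / 693889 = 0.80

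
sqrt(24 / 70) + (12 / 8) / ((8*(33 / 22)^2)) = 1 / 12 + 2*sqrt(105) / 35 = 0.67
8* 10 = 80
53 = 53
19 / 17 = 1.12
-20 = -20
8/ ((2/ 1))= 4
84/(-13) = -84/13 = -6.46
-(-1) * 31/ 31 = 1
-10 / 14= -5 / 7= -0.71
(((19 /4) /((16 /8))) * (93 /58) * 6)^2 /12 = 9366867 /215296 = 43.51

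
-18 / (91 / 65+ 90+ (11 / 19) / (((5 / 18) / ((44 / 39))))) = -22230 / 115783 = -0.19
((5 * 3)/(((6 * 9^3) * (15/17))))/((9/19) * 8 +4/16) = 646/671409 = 0.00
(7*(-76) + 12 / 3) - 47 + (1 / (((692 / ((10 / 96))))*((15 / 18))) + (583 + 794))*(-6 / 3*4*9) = -69005557 / 692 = -99719.01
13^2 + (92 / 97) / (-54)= 442565 / 2619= 168.98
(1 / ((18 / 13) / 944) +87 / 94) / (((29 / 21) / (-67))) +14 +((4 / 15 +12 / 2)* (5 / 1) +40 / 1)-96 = -270966155 / 8178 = -33133.55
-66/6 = -11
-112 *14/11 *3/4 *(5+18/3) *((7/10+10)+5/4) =-70266/5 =-14053.20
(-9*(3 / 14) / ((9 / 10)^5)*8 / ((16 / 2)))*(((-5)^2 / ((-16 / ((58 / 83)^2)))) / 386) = 131406250 / 20354494293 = 0.01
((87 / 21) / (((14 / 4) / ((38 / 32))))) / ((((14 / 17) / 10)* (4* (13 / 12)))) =140505 / 35672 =3.94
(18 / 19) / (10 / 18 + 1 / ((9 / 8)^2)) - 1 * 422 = -872504 / 2071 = -421.30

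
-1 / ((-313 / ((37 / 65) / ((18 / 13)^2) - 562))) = -909959 / 507060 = -1.79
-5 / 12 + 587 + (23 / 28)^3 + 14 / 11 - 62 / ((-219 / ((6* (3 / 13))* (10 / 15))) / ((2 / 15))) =588.45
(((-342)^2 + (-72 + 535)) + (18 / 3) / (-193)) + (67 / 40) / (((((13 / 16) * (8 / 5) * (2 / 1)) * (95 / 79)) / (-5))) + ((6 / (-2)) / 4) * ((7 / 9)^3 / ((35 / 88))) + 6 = 117429.40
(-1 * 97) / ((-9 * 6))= 97 / 54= 1.80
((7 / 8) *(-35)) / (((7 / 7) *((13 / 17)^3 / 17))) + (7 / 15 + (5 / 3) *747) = 21415157 / 263640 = 81.23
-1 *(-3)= 3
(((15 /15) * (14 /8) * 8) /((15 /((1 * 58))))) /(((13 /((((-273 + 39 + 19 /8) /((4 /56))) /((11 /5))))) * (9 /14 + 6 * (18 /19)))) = -41200474 /42471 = -970.08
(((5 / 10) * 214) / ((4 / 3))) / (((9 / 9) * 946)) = 321 / 3784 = 0.08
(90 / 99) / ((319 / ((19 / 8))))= 0.01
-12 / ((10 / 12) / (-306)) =22032 / 5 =4406.40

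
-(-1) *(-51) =-51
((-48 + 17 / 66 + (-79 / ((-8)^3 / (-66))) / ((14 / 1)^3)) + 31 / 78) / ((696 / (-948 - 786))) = 4123701900323 / 34957418496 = 117.96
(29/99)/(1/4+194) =116/76923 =0.00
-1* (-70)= 70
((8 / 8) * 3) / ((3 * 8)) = 1 / 8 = 0.12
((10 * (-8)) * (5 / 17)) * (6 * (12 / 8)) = -3600 / 17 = -211.76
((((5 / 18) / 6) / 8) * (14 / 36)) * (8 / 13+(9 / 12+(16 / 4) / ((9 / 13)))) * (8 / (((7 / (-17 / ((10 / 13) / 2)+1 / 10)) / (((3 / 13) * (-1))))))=163807 / 876096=0.19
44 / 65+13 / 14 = 1461 / 910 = 1.61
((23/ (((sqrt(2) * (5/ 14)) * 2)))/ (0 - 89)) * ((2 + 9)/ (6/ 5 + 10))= -253 * sqrt(2)/ 1424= -0.25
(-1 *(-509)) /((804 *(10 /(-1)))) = -509 /8040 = -0.06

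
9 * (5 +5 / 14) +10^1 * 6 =1515 / 14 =108.21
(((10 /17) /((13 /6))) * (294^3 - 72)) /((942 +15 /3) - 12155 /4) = -2032968960 /616369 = -3298.30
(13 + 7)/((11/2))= 40/11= 3.64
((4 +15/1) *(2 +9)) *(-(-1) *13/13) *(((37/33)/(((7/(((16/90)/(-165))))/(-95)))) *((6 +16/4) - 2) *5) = 854848/6237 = 137.06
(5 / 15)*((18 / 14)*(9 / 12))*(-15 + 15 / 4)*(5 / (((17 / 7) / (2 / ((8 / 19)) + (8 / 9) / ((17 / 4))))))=-36.92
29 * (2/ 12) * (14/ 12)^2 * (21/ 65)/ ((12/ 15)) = 9947/ 3744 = 2.66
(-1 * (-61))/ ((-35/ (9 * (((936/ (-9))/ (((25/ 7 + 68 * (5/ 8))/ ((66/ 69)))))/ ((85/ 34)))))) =1674816/ 123625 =13.55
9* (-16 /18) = -8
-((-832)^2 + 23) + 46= -692201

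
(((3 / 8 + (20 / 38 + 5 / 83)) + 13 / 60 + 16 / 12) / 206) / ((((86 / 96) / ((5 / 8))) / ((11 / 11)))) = 475287 / 55876264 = 0.01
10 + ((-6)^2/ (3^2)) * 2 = 18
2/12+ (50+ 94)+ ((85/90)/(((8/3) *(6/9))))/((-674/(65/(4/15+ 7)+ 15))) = 508318165/3526368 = 144.15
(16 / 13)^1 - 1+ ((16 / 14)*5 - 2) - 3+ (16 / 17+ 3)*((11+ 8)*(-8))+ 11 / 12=-11086367 / 18564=-597.20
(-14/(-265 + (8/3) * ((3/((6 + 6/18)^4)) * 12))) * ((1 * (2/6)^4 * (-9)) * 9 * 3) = -5473482/34527289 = -0.16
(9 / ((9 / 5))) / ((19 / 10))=50 / 19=2.63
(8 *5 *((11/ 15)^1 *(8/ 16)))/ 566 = 22/ 849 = 0.03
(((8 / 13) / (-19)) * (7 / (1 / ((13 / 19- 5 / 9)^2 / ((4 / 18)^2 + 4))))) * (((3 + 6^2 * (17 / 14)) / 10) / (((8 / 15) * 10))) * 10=-118701 / 14623388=-0.01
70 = 70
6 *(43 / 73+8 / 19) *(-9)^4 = 55151766 / 1387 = 39763.35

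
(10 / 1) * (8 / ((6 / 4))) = 160 / 3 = 53.33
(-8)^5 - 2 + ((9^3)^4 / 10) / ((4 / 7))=1977005444567 / 40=49425136114.18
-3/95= -0.03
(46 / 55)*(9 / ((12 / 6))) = 207 / 55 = 3.76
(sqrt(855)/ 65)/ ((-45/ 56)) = -0.56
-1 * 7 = -7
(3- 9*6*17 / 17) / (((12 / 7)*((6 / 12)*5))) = -119 / 10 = -11.90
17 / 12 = 1.42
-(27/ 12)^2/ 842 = -81/ 13472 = -0.01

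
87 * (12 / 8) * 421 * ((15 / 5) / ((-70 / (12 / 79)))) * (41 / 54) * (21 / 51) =-1501707 / 13430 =-111.82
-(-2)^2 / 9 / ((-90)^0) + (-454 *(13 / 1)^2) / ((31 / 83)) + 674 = -57126400 / 279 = -204754.12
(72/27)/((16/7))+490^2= 1440607/6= 240101.17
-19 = -19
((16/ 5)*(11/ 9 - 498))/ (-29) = 71536/ 1305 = 54.82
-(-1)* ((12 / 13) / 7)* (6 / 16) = 9 / 182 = 0.05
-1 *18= -18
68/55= 1.24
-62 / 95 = -0.65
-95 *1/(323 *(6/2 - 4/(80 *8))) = -800/8143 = -0.10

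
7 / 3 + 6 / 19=151 / 57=2.65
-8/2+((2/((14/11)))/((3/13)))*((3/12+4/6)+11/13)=2017/252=8.00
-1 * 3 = -3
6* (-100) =-600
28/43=0.65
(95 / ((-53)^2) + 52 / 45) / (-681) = -150343 / 86081805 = -0.00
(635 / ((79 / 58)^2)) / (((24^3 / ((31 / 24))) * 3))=16555085 / 1552960512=0.01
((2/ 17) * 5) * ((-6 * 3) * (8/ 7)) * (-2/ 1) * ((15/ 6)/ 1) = 7200/ 119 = 60.50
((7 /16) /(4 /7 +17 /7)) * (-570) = -665 /8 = -83.12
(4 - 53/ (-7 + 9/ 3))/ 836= 69/ 3344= 0.02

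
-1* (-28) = 28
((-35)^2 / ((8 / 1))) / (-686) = -25 / 112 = -0.22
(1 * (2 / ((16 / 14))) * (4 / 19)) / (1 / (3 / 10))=0.11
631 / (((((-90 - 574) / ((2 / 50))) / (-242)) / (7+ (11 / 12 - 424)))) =-3827.52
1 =1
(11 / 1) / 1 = 11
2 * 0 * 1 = 0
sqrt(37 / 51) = sqrt(1887) / 51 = 0.85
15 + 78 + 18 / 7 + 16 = 781 / 7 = 111.57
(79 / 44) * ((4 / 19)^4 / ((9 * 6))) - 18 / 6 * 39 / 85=-4528309549 / 3289953645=-1.38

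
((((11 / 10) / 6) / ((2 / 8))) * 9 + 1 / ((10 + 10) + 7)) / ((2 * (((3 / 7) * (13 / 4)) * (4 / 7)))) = 21952 / 5265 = 4.17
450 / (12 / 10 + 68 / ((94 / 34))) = 52875 / 3031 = 17.44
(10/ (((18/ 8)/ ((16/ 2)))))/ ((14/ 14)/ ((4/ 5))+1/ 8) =2560/ 99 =25.86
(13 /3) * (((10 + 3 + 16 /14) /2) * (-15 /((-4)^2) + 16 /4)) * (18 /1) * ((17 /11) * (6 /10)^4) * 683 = 2310786387 /10000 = 231078.64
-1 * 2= -2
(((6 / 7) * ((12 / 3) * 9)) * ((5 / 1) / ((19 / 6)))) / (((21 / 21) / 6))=38880 / 133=292.33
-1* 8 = -8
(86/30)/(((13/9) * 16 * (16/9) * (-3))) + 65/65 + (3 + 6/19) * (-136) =-142262713/316160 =-449.97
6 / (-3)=-2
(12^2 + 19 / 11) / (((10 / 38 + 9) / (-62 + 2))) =-456855 / 484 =-943.92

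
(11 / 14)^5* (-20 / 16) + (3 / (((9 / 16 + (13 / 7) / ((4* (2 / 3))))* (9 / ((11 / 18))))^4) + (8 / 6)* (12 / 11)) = 144982680855743339734753 / 134211004329961740246912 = 1.08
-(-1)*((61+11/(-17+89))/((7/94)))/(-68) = -1739/144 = -12.08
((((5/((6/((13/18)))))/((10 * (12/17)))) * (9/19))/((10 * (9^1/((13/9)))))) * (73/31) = 209729/137401920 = 0.00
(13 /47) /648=13 /30456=0.00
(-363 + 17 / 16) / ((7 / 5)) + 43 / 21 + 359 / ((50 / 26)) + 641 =685441 / 1200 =571.20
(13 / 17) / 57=13 / 969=0.01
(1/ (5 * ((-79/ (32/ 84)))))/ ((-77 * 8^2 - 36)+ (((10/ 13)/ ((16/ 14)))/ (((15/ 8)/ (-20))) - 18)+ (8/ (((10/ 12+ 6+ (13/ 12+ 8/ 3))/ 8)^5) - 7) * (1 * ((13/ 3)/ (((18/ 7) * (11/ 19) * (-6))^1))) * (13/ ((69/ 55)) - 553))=140827503285591408/ 921706960990187200538045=0.00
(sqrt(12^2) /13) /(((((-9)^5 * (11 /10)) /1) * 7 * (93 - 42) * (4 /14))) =-20 /143548119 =-0.00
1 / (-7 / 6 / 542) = -464.57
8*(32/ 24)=32/ 3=10.67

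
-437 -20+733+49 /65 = 17989 /65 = 276.75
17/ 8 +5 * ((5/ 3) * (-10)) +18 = -1517/ 24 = -63.21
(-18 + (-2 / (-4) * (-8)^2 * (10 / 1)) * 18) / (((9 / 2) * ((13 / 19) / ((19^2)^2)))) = 3159502324 / 13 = 243038640.31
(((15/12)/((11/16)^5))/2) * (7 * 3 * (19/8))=202.95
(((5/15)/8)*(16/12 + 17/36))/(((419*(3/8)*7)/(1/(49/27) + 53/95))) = 33553/442360926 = 0.00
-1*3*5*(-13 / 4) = 195 / 4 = 48.75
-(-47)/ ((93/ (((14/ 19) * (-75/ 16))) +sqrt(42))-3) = -2.00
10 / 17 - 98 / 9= -1576 / 153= -10.30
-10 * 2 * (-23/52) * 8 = 920/13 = 70.77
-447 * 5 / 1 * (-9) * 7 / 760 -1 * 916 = -111071 / 152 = -730.73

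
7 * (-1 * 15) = -105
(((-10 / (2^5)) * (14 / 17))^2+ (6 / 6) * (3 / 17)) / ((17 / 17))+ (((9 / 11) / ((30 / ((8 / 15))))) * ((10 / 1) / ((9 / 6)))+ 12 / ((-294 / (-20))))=172868029 / 149540160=1.16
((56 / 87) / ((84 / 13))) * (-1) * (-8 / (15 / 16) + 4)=1768 / 3915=0.45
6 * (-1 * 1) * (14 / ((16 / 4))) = -21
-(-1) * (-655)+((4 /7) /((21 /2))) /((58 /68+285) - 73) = -655.00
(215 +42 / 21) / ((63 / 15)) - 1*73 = -64 / 3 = -21.33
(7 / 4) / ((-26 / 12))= -21 / 26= -0.81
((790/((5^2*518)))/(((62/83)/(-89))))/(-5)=583573/401450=1.45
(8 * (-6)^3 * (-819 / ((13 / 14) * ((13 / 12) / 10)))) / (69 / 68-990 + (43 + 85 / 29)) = -120220692480 / 8058713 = -14918.10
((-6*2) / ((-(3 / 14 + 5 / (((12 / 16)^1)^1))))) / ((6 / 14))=1176 / 289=4.07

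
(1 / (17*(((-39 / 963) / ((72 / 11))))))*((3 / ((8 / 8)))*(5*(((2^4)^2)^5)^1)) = -381178691117383680 / 2431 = -156799132504065.68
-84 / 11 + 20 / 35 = -544 / 77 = -7.06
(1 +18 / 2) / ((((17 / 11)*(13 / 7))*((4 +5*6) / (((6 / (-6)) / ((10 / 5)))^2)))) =385 / 15028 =0.03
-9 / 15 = -3 / 5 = -0.60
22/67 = 0.33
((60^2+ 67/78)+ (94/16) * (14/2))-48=1121323/312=3593.98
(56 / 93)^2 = 3136 / 8649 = 0.36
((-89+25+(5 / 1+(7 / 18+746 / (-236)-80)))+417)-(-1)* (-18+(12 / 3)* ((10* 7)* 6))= 1028668 / 531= 1937.23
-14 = -14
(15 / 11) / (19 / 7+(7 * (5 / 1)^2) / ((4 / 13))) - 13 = -2287723 / 176011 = -13.00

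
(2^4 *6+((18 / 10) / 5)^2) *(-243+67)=-10574256 / 625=-16918.81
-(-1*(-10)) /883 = -10 /883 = -0.01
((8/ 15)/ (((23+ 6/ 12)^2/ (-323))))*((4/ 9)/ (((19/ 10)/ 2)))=-8704/ 59643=-0.15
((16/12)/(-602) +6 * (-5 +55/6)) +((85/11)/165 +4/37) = 33895234/1347577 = 25.15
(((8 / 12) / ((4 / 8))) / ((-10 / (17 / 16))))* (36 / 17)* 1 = -3 / 10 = -0.30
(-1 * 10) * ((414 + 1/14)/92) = -28985/644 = -45.01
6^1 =6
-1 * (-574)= 574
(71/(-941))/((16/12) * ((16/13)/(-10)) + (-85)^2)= -0.00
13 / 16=0.81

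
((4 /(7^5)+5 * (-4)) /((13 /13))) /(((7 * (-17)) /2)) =672272 /2000033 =0.34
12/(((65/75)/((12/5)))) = 432/13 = 33.23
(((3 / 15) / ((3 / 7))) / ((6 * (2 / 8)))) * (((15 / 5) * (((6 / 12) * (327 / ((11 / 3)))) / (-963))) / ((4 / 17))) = -12971 / 70620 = -0.18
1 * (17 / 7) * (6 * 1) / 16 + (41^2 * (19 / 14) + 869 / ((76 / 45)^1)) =2975803 / 1064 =2796.81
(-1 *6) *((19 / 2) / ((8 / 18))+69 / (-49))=-23481 / 196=-119.80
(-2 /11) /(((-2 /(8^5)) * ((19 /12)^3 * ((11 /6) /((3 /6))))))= 169869312 /829939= 204.68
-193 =-193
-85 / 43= -1.98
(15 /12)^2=25 /16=1.56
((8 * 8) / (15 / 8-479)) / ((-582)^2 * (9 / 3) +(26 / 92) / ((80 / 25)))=-376832 / 2854744441769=-0.00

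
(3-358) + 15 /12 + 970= 2465 /4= 616.25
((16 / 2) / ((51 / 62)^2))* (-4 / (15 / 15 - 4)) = 123008 / 7803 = 15.76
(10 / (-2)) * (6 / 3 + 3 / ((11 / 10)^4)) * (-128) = 37940480 / 14641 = 2591.39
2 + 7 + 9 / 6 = 21 / 2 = 10.50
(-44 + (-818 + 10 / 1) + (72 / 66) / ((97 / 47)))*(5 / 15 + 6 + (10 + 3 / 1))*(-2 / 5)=7025888 / 1067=6584.71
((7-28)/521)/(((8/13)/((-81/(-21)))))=-0.25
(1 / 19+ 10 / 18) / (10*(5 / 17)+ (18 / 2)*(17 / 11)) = 19448 / 538821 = 0.04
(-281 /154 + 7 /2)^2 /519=5547 /1025717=0.01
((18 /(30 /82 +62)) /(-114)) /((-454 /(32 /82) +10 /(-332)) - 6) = 81672 /37723970755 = 0.00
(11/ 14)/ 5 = 11/ 70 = 0.16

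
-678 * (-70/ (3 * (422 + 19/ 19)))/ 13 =15820/ 5499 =2.88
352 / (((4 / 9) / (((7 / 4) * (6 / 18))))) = 462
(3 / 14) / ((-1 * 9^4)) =-1 / 30618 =-0.00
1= 1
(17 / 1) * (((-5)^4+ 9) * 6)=64668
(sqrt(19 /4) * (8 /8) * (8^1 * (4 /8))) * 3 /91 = 6 * sqrt(19) /91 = 0.29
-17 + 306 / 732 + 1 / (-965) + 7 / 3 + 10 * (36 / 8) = 10860709 / 353190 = 30.75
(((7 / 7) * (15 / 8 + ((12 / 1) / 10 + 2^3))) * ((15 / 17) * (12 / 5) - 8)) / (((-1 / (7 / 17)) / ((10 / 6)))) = 77525 / 1734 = 44.71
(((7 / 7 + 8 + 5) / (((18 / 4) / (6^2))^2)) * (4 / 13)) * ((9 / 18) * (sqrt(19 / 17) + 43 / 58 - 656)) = -34052480 / 377 + 1792 * sqrt(323) / 221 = -90179.15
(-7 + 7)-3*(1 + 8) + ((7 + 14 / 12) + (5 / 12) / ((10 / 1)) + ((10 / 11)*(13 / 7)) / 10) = -34415 / 1848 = -18.62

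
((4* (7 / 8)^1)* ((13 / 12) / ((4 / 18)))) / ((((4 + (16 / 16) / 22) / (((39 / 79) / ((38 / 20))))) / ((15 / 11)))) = 798525 / 534356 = 1.49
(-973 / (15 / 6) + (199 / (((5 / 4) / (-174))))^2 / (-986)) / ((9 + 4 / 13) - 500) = 4301868506 / 2711075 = 1586.78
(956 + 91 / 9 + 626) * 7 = 100303 / 9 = 11144.78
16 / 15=1.07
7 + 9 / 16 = 121 / 16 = 7.56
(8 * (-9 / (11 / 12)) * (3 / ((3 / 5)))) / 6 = -720 / 11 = -65.45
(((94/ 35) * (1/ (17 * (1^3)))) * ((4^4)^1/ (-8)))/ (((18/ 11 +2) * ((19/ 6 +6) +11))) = -2256/ 32725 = -0.07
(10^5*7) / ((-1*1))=-700000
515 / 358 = 1.44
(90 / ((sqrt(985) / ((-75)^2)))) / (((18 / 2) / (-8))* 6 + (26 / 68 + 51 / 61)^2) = -217762222500* sqrt(985) / 2230949549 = -3063.45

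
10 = 10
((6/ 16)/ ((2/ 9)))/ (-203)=-27/ 3248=-0.01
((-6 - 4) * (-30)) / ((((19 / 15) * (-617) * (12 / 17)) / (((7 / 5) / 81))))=-2975 / 316521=-0.01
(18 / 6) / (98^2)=3 / 9604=0.00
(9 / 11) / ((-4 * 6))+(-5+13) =701 / 88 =7.97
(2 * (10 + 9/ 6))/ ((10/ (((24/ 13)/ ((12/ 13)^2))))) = 299/ 60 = 4.98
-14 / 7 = -2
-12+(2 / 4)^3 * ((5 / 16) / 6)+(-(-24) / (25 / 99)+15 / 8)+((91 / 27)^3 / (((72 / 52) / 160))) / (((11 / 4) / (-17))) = -340013194375273 / 12471148800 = -27263.98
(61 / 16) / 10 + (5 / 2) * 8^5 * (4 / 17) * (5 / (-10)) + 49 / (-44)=-288380313 / 29920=-9638.38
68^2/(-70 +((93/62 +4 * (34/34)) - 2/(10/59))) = -46240/763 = -60.60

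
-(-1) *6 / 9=2 / 3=0.67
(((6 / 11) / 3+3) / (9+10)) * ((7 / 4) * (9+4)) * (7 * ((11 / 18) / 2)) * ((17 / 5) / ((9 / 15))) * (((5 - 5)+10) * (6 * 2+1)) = 24635975 / 4104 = 6002.92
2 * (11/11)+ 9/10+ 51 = 539/10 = 53.90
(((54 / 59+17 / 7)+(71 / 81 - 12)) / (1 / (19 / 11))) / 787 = -0.02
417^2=173889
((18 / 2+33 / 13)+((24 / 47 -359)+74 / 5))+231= -309016 / 3055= -101.15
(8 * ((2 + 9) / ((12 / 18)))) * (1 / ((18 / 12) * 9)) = 88 / 9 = 9.78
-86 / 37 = -2.32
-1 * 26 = -26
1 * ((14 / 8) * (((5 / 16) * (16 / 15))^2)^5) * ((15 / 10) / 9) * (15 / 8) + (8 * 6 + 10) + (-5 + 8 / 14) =1417176245 / 26453952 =53.57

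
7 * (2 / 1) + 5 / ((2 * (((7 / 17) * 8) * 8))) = 12629 / 896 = 14.09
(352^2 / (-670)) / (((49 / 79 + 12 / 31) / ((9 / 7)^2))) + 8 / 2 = -12127373068 / 40495805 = -299.47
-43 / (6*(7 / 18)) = -129 / 7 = -18.43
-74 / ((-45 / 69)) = 1702 / 15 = 113.47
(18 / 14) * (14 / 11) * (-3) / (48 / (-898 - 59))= 783 / 8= 97.88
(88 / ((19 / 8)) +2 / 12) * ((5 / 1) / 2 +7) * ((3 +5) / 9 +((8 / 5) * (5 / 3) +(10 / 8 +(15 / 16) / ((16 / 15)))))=55570571 / 27648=2009.93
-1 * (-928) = 928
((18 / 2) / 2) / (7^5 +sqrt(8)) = 151263 / 564950482 - 9 * sqrt(2) / 282475241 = 0.00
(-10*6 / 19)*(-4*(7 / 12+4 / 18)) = 580 / 57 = 10.18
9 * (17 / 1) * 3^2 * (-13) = -17901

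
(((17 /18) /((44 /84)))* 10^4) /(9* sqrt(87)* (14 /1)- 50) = 3718750 /5687187 + 3123750* sqrt(87) /1895729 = 16.02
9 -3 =6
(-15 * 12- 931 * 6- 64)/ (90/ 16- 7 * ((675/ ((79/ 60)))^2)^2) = 33029668688/ 2739336790877222661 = 0.00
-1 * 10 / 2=-5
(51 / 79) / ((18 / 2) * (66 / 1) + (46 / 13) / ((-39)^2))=1008423 / 927871432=0.00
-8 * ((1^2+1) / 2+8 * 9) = -584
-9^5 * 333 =-19663317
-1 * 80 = -80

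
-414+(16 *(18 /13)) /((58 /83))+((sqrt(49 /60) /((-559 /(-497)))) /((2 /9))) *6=-144126 /377+31311 *sqrt(15) /5590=-360.60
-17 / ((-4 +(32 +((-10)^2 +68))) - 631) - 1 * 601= -261418 / 435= -600.96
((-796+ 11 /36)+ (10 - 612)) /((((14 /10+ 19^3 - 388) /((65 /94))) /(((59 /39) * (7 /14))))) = -74217575 /657078048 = -0.11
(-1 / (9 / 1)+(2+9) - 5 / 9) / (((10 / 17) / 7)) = 3689 / 30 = 122.97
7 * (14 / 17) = 98 / 17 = 5.76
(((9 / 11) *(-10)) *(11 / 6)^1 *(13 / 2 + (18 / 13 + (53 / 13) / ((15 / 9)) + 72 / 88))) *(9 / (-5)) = 430461 / 1430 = 301.02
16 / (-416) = -1 / 26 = -0.04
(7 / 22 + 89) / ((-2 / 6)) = -5895 / 22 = -267.95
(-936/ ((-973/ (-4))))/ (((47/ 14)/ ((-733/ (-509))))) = -5488704/ 3325297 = -1.65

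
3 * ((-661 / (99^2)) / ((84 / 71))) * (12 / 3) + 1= 21676 / 68607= 0.32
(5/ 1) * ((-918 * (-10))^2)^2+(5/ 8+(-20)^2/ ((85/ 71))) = 4829249433196845525/ 136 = 35509187008800334.74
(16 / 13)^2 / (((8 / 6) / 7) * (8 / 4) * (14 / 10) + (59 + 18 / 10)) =96 / 3887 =0.02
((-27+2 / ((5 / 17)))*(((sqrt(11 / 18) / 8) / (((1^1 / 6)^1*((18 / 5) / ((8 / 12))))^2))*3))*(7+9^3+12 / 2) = -5424.52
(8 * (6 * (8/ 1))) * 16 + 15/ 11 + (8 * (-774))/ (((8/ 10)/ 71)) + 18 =-5977143/ 11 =-543376.64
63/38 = 1.66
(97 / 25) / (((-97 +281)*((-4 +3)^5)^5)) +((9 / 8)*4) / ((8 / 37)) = 20.79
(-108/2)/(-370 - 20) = 9/65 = 0.14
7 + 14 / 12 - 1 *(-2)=61 / 6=10.17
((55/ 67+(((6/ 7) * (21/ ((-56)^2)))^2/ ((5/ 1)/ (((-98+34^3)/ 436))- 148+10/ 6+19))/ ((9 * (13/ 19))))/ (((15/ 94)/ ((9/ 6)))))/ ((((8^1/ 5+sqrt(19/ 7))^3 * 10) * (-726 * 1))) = 5791619080584261964285/ 1168633489859030587392- 28123211712714288609275 * sqrt(133)/ 65443475432105712893952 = -0.00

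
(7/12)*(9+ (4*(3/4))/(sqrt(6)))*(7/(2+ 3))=49*sqrt(6)/120+ 147/20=8.35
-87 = -87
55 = 55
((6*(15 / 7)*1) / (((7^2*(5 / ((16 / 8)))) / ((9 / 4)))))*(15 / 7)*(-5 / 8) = -6075 / 19208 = -0.32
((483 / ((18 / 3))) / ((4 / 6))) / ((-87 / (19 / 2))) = -3059 / 232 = -13.19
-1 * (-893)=893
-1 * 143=-143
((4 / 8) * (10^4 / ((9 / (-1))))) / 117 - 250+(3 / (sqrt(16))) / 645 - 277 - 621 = -1043904787 / 905580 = -1152.75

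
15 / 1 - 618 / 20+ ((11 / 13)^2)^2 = -4394789 / 285610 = -15.39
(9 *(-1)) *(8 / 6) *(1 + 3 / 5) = -96 / 5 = -19.20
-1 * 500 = -500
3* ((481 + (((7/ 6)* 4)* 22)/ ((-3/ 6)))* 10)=8270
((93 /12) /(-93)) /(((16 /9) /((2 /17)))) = -3 /544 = -0.01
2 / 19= 0.11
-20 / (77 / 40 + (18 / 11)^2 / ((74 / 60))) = -4.88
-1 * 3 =-3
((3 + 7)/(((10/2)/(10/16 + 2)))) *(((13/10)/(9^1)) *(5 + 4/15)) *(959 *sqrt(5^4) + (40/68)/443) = 95753.49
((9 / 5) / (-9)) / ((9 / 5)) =-1 / 9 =-0.11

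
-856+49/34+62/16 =-115693/136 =-850.68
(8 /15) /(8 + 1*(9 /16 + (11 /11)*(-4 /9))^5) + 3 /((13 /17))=128458253706927 /32197121687185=3.99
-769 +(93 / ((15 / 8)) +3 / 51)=-719.34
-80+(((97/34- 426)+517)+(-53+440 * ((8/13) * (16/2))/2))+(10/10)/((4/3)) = 923497/884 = 1044.68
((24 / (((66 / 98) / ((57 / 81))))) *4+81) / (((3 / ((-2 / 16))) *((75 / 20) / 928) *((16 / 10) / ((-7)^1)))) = 21862694 / 2673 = 8179.08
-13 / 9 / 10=-0.14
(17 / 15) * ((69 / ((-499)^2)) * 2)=782 / 1245005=0.00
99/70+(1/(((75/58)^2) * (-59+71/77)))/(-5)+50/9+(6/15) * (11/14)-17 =-1069035538/110053125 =-9.71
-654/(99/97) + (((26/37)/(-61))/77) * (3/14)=-640.79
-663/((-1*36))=221/12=18.42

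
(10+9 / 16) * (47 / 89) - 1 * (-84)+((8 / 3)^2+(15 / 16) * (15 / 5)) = 318803 / 3204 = 99.50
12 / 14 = 6 / 7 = 0.86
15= 15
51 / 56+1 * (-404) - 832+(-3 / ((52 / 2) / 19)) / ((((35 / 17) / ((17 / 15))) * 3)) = -67457839 / 54600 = -1235.49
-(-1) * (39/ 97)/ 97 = 39/ 9409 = 0.00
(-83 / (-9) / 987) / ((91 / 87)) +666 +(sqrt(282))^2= 255441955 / 269451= 948.01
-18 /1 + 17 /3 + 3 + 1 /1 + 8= -1 /3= -0.33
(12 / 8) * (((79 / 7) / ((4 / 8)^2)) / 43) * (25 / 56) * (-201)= -1190925 / 8428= -141.31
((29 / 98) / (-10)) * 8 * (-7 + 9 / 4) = 551 / 490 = 1.12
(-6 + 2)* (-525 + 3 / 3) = 2096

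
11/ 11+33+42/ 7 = 40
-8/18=-4/9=-0.44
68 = 68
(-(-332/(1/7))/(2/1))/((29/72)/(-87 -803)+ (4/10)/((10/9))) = 3231.84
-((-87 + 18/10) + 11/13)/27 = 5483/1755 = 3.12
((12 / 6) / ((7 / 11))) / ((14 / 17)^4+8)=918731 / 2473044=0.37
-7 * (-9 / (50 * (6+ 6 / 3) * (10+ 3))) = 63 / 5200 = 0.01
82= 82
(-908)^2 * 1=824464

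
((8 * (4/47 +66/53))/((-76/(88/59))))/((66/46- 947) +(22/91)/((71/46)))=10834347524/49038420350109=0.00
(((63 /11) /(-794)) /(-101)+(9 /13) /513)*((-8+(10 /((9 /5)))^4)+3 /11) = 63338181441355 /47175389249274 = 1.34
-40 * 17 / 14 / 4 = -85 / 7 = -12.14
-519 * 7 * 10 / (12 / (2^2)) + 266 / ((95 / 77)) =-59472 / 5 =-11894.40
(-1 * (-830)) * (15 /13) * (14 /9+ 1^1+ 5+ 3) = 394250 /39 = 10108.97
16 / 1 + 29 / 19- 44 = -503 / 19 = -26.47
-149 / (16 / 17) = -2533 / 16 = -158.31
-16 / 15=-1.07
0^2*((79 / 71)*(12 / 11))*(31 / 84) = 0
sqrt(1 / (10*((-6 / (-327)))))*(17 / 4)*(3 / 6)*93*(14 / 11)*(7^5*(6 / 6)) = 186003069*sqrt(545) / 440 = 9868830.38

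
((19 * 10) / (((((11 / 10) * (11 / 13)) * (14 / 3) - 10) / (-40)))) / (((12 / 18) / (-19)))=-38292.84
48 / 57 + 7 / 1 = 149 / 19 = 7.84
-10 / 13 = -0.77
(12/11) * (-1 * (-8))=96/11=8.73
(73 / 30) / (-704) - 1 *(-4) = 84407 / 21120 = 4.00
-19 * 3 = -57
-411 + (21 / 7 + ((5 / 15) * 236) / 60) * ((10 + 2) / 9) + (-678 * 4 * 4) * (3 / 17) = -5323493 / 2295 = -2319.60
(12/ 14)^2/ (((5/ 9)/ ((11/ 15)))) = 1188/ 1225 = 0.97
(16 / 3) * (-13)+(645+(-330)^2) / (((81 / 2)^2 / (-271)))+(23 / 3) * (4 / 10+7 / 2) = -396685007 / 21870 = -18138.32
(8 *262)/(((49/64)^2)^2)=35165044736/5764801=6099.96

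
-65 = -65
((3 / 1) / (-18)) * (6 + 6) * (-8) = 16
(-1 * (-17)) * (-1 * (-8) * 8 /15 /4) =272 /15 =18.13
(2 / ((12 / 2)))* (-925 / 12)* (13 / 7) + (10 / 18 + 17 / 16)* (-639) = -1090309 / 1008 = -1081.66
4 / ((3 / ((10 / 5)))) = 8 / 3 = 2.67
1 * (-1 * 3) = -3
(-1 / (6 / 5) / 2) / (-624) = 5 / 7488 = 0.00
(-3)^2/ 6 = 3/ 2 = 1.50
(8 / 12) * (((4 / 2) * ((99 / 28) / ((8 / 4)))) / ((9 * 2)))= 11 / 84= 0.13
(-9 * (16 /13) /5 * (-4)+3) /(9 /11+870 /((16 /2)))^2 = 497552 /503577555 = 0.00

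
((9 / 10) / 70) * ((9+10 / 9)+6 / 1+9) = 0.32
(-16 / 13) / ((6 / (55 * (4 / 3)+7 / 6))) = -596 / 39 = -15.28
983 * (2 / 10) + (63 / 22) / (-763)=2357189 / 11990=196.60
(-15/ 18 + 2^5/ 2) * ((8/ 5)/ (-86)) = -182/ 645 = -0.28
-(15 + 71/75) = -1196/75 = -15.95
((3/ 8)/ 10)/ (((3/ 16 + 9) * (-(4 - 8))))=1/ 980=0.00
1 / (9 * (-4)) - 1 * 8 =-289 / 36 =-8.03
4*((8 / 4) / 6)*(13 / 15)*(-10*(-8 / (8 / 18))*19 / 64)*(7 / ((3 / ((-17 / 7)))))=-349.92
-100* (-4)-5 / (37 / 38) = 14610 / 37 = 394.86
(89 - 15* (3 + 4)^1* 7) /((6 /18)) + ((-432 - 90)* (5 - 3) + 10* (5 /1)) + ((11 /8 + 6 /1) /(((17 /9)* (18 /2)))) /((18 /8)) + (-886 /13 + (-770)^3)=-1816100207845 /3978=-456535999.96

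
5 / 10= 1 / 2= 0.50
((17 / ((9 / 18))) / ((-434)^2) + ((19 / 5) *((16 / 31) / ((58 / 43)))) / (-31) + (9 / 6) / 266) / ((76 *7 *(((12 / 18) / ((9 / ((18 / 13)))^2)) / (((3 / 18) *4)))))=-3603105181 / 1104263419840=-0.00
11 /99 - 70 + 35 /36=-827 /12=-68.92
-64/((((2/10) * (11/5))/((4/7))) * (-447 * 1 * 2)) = 3200/34419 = 0.09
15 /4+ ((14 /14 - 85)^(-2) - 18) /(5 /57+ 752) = 375691447 /100827888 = 3.73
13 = 13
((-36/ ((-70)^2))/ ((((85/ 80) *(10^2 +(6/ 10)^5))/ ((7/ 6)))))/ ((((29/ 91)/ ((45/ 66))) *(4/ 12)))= -877500/ 1696005289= -0.00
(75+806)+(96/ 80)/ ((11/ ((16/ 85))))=4118771/ 4675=881.02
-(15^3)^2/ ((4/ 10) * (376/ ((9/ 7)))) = -512578125/ 5264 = -97374.26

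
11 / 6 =1.83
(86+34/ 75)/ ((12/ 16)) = 25936/ 225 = 115.27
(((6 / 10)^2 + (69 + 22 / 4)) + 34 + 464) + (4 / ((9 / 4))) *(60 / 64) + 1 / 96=1378889 / 2400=574.54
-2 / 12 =-0.17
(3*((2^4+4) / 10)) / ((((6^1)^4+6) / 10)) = 10 / 217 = 0.05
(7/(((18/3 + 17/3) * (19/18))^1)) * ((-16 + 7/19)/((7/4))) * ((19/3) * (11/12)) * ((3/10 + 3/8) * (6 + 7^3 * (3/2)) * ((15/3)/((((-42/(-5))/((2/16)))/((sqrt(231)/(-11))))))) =8347779 * sqrt(231)/119168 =1064.68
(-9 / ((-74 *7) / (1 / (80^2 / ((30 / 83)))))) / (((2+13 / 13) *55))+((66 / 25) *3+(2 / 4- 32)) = -7137141579 / 302677760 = -23.58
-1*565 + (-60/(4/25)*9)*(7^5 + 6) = -56744440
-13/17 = -0.76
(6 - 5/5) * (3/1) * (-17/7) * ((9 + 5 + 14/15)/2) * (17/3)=-4624/3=-1541.33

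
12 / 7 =1.71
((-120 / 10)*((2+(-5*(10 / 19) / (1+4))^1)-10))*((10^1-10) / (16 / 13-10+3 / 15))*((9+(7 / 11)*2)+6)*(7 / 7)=0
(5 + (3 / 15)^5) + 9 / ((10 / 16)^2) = 87626 / 3125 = 28.04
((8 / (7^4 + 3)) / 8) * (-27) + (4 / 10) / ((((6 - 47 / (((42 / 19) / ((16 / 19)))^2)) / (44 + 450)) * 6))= -87311271 / 2175620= -40.13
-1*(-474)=474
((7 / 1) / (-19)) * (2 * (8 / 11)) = -112 / 209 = -0.54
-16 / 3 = -5.33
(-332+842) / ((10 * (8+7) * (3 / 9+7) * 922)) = 51 / 101420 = 0.00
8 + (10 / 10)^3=9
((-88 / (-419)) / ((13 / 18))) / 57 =0.01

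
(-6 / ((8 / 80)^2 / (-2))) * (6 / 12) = 600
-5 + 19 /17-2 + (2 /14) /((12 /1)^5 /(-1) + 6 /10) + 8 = 2.12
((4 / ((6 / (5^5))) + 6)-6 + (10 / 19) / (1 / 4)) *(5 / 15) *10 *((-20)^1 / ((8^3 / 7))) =-10401125 / 5472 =-1900.79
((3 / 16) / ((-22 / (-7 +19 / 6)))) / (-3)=-23 / 2112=-0.01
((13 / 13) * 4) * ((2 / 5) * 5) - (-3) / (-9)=23 / 3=7.67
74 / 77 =0.96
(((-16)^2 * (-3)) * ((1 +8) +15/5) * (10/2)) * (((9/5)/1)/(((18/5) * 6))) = -3840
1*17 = 17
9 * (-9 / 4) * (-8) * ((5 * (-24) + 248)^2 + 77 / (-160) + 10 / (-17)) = 3609487251 / 1360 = 2654034.74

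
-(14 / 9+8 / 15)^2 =-8836 / 2025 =-4.36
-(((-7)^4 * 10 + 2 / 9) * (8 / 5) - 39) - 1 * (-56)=-38321.36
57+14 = 71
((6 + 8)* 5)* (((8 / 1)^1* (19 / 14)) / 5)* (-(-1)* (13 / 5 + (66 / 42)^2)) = 188784 / 245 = 770.55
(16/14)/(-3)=-8/21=-0.38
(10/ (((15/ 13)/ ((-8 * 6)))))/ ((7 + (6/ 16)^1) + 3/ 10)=-16640/ 307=-54.20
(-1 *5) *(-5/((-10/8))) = -20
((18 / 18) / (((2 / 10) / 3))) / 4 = 3.75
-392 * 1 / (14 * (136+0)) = -0.21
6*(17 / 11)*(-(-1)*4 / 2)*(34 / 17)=408 / 11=37.09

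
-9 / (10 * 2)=-0.45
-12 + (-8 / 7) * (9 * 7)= -84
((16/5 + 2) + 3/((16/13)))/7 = 611/560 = 1.09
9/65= 0.14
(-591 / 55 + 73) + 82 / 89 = 309246 / 4895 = 63.18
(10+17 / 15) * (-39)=-2171 / 5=-434.20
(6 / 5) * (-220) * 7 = -1848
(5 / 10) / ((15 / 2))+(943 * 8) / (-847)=-112313 / 12705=-8.84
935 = 935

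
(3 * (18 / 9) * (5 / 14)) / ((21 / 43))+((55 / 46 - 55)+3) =-104623 / 2254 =-46.42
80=80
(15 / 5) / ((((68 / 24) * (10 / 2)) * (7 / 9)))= 162 / 595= 0.27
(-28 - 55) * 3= -249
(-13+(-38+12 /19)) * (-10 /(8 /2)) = 4785 /38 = 125.92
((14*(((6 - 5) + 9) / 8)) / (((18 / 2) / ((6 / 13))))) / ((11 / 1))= 35 / 429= 0.08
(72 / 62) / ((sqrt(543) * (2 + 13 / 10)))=40 * sqrt(543) / 61721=0.02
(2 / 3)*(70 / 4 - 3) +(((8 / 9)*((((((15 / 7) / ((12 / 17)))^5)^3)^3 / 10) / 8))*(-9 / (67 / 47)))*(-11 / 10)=41354563986059702759688352791176189771368891394742238575363430981494389173952458231148771 / 106504377698628528914137397451722890593238773668335398473381783273472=388289804416107404751.12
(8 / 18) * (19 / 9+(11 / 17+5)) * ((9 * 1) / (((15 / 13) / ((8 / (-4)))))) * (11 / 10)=-678964 / 11475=-59.17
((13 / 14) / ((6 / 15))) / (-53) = -65 / 1484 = -0.04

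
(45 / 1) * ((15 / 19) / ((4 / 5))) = 44.41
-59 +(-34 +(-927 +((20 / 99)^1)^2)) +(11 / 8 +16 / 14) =-558428779 / 548856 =-1017.44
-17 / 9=-1.89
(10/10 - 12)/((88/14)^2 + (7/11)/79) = -468391/1682727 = -0.28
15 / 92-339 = -31173 / 92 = -338.84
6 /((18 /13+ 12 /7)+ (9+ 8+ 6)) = 546 /2375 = 0.23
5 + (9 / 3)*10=35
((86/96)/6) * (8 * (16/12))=43/27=1.59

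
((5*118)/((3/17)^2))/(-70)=-17051/63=-270.65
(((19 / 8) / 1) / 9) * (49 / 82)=931 / 5904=0.16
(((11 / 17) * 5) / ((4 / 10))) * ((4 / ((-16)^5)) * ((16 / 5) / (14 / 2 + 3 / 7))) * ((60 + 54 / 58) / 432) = -226765 / 120965824512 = -0.00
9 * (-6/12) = -9/2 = -4.50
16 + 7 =23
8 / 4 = 2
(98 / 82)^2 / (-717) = -2401 / 1205277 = -0.00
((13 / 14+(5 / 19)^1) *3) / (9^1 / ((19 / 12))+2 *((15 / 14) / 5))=317 / 542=0.58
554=554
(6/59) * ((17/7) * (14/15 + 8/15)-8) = -0.45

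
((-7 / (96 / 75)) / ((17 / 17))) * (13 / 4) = -2275 / 128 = -17.77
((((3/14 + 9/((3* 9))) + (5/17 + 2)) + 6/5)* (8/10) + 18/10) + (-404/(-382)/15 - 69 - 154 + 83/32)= -3914885773/18183200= -215.30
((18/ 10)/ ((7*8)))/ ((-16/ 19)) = -171/ 4480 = -0.04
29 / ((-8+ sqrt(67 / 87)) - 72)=-201840 / 556733 - 29 * sqrt(5829) / 556733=-0.37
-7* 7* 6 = -294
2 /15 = 0.13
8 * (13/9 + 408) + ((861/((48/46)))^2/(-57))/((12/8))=-2849929/608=-4687.38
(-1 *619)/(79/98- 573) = 60662/56075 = 1.08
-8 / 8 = -1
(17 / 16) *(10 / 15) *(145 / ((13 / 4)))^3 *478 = 198185014000 / 6591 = 30069035.65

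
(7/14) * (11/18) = 0.31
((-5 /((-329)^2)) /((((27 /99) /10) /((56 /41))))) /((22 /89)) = -17800 /1901949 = -0.01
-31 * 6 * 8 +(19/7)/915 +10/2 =-9498596/6405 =-1483.00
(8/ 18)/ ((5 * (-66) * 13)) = -2/ 19305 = -0.00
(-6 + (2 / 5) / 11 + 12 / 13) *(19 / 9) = -68476 / 6435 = -10.64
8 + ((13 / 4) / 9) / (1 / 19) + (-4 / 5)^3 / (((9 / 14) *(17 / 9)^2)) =19036571 / 1300500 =14.64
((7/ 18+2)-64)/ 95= -1109/ 1710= -0.65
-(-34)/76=17/38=0.45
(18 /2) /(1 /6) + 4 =58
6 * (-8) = -48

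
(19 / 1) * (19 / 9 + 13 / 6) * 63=10241 / 2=5120.50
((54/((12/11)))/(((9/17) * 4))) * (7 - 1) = 561/4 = 140.25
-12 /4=-3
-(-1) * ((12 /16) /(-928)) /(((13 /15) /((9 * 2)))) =-405 /24128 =-0.02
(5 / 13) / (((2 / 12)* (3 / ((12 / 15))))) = 0.62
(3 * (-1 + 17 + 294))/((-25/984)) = -183024/5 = -36604.80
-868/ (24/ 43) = -9331/ 6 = -1555.17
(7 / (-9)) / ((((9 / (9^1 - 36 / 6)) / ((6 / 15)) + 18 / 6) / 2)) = -4 / 27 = -0.15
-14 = -14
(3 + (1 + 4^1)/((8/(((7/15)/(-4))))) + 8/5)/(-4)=-2173/1920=-1.13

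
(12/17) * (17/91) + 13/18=1399/1638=0.85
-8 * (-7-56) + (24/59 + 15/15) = 29819/59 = 505.41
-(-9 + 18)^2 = -81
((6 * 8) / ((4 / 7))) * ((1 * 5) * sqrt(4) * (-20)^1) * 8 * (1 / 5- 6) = 779520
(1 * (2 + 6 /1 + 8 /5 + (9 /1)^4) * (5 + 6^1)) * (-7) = -2529681 /5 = -505936.20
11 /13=0.85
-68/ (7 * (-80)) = 17/ 140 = 0.12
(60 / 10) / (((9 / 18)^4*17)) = 96 / 17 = 5.65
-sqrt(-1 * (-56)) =-2 * sqrt(14) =-7.48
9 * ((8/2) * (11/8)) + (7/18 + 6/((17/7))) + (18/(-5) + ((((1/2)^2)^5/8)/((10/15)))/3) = 611140349/12533760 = 48.76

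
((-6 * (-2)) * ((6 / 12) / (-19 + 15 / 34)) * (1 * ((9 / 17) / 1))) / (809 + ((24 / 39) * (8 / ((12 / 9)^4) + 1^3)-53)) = -5616 / 24877175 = -0.00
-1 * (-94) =94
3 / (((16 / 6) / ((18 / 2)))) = 81 / 8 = 10.12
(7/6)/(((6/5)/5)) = 175/36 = 4.86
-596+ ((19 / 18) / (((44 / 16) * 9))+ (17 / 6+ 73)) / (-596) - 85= -723406243 / 1062072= -681.13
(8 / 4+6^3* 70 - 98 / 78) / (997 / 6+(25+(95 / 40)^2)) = 37741376 / 491231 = 76.83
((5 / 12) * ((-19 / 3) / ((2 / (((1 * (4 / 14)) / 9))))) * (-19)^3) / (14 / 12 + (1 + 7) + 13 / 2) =651605 / 35532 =18.34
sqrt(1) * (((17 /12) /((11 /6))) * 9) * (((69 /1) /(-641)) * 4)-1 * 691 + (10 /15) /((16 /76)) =-29226161 /42306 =-690.83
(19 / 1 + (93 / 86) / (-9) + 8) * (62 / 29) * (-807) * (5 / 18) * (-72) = 1156619300 / 1247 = 927521.49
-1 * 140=-140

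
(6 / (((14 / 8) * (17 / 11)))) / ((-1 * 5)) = -264 / 595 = -0.44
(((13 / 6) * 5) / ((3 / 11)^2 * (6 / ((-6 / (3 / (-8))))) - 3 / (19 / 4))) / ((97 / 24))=-4781920 / 1076991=-4.44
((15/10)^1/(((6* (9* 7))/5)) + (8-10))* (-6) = 499/42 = 11.88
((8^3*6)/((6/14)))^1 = 7168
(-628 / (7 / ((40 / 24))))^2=22357.37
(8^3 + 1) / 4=513 / 4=128.25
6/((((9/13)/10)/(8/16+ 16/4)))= 390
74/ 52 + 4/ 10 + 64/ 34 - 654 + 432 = -482431/ 2210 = -218.29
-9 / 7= -1.29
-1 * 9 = -9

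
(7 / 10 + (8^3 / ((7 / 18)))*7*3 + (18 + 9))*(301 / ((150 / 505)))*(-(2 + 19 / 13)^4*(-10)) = 40266313900.86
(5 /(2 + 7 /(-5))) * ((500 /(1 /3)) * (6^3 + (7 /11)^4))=39560712500 /14641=2702049.89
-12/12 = -1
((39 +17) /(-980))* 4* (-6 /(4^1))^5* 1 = 243 /140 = 1.74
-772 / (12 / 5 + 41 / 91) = -351260 / 1297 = -270.82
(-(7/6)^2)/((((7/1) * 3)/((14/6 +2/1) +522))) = -34.11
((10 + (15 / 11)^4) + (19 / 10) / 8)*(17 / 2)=116.41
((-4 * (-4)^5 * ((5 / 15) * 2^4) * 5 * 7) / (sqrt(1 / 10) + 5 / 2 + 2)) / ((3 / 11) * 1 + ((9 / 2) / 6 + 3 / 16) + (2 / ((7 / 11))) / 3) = 50866421760 / 672607 - 1130364928 * sqrt(10) / 672607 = 70311.33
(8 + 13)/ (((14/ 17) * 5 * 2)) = 2.55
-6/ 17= -0.35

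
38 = 38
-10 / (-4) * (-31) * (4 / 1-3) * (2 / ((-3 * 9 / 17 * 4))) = 24.40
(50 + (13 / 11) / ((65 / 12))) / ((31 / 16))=44192 / 1705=25.92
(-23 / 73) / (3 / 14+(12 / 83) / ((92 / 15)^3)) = -2601401936 / 1774450347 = -1.47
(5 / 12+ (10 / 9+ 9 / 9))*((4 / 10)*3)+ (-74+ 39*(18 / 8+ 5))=12707 / 60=211.78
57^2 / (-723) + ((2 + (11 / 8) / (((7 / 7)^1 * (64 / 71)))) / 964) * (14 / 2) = -2205349 / 493568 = -4.47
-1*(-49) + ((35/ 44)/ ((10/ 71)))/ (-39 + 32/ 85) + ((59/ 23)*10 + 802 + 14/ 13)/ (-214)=59393867509/ 1320415096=44.98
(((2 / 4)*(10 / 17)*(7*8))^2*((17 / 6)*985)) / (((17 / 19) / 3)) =733628000 / 289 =2538505.19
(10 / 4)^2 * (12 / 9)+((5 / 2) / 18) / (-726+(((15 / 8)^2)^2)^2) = 8.33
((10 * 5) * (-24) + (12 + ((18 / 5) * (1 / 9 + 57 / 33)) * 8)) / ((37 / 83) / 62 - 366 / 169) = 54292008472 / 103245065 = 525.86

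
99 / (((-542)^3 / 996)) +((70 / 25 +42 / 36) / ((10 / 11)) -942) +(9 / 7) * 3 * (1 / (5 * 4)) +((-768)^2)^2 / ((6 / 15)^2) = 45438299413043913120749 / 20897636550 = 2174327192662.56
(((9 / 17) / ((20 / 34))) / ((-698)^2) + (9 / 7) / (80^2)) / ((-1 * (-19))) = 1106289 / 103677011200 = 0.00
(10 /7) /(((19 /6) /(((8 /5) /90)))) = 16 /1995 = 0.01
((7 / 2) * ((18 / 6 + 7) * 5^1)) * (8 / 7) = 200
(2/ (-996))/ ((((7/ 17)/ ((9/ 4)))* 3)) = -17/ 4648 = -0.00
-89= -89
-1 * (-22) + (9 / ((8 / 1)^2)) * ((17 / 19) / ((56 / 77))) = 215699 / 9728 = 22.17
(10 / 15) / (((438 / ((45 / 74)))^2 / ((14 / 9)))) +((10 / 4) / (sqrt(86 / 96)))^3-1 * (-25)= 3000 * sqrt(129) / 1849 +2188620475 / 87544812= 43.43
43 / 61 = 0.70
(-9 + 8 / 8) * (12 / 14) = -48 / 7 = -6.86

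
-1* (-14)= 14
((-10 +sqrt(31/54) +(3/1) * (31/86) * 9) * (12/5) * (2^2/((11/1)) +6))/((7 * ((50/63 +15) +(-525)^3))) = 4347/1078001987810-21 * sqrt(186)/25069813670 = -0.00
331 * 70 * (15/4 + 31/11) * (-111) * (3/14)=-159272235/44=-3619823.52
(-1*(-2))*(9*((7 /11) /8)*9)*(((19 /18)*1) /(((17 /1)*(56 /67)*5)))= 11457 /59840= 0.19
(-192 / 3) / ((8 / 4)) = -32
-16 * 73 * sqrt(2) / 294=-584 * sqrt(2) / 147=-5.62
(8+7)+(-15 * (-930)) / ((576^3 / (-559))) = 158819255 / 10616832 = 14.96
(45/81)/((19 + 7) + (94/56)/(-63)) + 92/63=4276904/2886471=1.48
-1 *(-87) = 87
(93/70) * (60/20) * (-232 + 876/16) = -197811/280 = -706.47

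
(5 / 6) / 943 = 5 / 5658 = 0.00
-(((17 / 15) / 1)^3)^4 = -582622237229761 / 129746337890625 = -4.49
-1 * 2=-2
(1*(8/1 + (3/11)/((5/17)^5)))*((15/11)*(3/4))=40811139/302500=134.91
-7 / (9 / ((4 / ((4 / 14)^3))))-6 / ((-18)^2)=-3602 / 27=-133.41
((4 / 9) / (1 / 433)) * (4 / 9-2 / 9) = 3464 / 81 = 42.77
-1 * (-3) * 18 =54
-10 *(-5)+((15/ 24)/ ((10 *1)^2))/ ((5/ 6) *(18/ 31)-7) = 1615969/ 32320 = 50.00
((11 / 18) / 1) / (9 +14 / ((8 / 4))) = 11 / 288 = 0.04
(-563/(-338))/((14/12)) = 1689/1183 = 1.43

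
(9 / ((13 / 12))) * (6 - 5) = 108 / 13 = 8.31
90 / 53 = 1.70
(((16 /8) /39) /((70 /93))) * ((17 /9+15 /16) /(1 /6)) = 12617 /10920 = 1.16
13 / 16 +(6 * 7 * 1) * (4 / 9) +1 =983 / 48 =20.48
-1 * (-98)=98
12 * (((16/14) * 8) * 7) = 768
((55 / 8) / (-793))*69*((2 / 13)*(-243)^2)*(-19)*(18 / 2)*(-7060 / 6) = -22544670527775 / 20618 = -1093446043.64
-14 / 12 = -7 / 6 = -1.17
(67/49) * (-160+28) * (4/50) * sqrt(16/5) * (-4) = 283008 * sqrt(5)/6125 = 103.32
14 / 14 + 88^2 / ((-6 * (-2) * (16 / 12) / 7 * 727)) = 4115 / 727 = 5.66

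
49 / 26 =1.88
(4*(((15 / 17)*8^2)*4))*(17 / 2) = 7680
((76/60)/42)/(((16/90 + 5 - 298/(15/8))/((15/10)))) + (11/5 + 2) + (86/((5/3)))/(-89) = 312076887/86210740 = 3.62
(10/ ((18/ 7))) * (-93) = -1085/ 3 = -361.67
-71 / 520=-0.14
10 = 10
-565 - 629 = -1194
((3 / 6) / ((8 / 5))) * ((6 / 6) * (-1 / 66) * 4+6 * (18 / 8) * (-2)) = -4465 / 528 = -8.46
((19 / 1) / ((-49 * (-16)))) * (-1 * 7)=-19 / 112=-0.17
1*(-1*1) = -1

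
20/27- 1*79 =-2113/27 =-78.26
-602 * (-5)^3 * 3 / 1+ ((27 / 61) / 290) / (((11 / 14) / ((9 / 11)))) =241607810451 / 1070245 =225750.00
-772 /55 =-14.04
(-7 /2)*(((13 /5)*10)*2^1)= -182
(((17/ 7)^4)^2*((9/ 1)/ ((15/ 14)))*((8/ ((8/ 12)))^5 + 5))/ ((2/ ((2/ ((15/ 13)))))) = 2192064793.85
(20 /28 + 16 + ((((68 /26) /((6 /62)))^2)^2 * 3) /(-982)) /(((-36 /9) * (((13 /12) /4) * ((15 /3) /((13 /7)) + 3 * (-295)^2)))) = 8550340349974 /1499265587248065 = 0.01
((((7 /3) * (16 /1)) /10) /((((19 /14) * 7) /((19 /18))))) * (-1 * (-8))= 448 /135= 3.32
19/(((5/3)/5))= 57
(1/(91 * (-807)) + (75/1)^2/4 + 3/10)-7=2055575047/1468740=1399.55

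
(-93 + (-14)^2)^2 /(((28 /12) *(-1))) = -31827 /7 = -4546.71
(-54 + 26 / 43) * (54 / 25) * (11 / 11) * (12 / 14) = -106272 / 1075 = -98.86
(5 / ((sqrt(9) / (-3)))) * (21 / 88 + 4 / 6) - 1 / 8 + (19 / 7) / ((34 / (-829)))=-278158 / 3927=-70.83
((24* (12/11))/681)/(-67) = -96/167299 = -0.00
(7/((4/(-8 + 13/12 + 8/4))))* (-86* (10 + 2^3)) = 53277/4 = 13319.25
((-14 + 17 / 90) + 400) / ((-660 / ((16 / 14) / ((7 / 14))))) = -69514 / 51975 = -1.34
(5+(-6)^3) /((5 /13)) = -2743 /5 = -548.60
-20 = -20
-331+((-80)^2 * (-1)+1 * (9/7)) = -47108/7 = -6729.71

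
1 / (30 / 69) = 23 / 10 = 2.30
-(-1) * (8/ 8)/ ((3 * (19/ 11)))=11/ 57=0.19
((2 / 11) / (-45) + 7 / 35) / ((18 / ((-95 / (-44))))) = 1843 / 78408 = 0.02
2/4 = 1/2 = 0.50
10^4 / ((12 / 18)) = 15000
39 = 39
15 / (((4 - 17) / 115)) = -1725 / 13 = -132.69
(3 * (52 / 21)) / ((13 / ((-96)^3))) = -3538944 / 7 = -505563.43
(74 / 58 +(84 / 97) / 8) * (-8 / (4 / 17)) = -132379 / 2813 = -47.06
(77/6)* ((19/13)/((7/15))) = 1045/26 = 40.19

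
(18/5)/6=3/5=0.60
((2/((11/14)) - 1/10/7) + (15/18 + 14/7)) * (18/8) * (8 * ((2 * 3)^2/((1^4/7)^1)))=1338336/55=24333.38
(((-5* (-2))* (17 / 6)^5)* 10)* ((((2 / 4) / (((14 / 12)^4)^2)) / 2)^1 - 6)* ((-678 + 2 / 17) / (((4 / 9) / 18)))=34257741287570425 / 11529602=2971285677.30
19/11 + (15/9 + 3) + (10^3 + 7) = 33442/33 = 1013.39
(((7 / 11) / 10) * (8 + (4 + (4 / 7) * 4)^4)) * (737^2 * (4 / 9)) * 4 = 496068544576 / 5145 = 96417598.56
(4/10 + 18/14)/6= 59/210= 0.28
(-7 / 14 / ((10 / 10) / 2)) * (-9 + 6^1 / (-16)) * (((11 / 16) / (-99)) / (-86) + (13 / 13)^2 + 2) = 928825 / 33024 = 28.13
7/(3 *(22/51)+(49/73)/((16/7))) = 138992/31527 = 4.41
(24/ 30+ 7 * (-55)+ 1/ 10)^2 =14753281/ 100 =147532.81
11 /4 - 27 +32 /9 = -745 /36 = -20.69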